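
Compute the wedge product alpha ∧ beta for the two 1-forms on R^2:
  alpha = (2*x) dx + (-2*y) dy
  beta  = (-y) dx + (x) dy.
alpha ∧ beta = (2*x^2 - 2*y^2) dx ∧ dy

Distribute the wedge, using dx_i ∧ dx_j = -dx_j ∧ dx_i and dx_i ∧ dx_i = 0. For each pair (i, j) with i < j, the coefficient of dx_i ∧ dx_j in alpha ∧ beta is (alpha_i * beta_j - alpha_j * beta_i). Collecting: alpha ∧ beta = (2*x^2 - 2*y^2) dx ∧ dy.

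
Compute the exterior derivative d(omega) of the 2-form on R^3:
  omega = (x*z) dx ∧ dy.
d(omega) = (x) dx ∧ dy ∧ dz

For a 2-form omega = sum_{i<j} g_{ij} dx_i ∧ dx_j, the exterior derivative is
  d(omega) = sum_{i<j} d(g_{ij}) ∧ dx_i ∧ dx_j = sum_{i<j, k} (∂g_{ij}/∂x_k) dx_k ∧ dx_i ∧ dx_j.
Expand each term, using dx_k ∧ dx_i ∧ dx_j = sgn(permutation) dx_{(a)} ∧ dx_{(b)} ∧ dx_{(c)} with (a < b < c) sorted:
  d(x*z) includes (∂/∂z)(x*z) dz = (x) dz, which multiplied by dx ∧ dy gives (x) dx ∧ dy ∧ dz
Collecting like 3-forms: d(omega) = (x) dx ∧ dy ∧ dz.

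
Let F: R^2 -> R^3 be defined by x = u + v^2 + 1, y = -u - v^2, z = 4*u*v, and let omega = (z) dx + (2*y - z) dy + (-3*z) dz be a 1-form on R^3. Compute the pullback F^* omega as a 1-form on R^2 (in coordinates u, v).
F^* omega = (-48*u*v^2 + 8*u*v + 2*u + 2*v^2) du + (4*v*(-12*u^2 + 4*u*v + u + v^2)) dv

Using F^*(f dg) = (f ∘ F) d(g ∘ F), substitute each coordinate x_i by F_i(u, v) in f_i, and replace dx_i by d F_i = (∂F_i/∂u) du + (∂F_i/∂v) dv.
  For the x component: f_1(F) = 4*u*v; d F_1 = (1) du + (2*v) dv
  For the y component: f_2(F) = -4*u*v - 2*u - 2*v^2; d F_2 = (-1) du + (-2*v) dv
  For the z component: f_3(F) = -12*u*v; d F_3 = (4*v) du + (4*u) dv
Combining and collecting du, dv coefficients:
  coeff of du: -48*u*v^2 + 8*u*v + 2*u + 2*v^2
  coeff of dv: 4*v*(-12*u^2 + 4*u*v + u + v^2)
F^* omega = (-48*u*v^2 + 8*u*v + 2*u + 2*v^2) du + (4*v*(-12*u^2 + 4*u*v + u + v^2)) dv.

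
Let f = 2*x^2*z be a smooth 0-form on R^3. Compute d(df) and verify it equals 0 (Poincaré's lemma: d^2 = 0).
d(df) = 0

Step 1: df = sum_i (∂f/∂x_i) dx_i = (4*x*z) dx + (0) dy + (2*x^2) dz.
Step 2: Apply d again. Using the 1-form formula, the coefficient of dx ∧ dy in d(df) is ∂^2 f/∂x ∂y - ∂^2 f/∂y ∂x = (0) - (0) = 0 (equality of mixed partials for smooth f).
Similarly for dx ∧ dz and dy ∧ dz — all coefficients vanish. So d(df) = 0.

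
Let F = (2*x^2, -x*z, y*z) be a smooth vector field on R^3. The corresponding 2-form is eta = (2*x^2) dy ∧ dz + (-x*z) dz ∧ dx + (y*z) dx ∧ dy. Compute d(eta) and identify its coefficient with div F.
d(eta) = (4*x + y) dx ∧ dy ∧ dz; div F = 4*x + y

For a 2-form in R^3 of the form above, applying d gives a 3-form with coefficient ∂P/∂x + ∂Q/∂y + ∂R/∂z:
  ∂P/∂x = 4*x
  ∂Q/∂y = 0
  ∂R/∂z = y
Sum = 4*x + y, which is exactly div F.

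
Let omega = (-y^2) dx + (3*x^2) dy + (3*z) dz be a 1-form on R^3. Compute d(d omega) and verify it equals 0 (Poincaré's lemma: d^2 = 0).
d(d omega) = 0

Step 1: d omega = sum_{i<j} (∂f_j/∂x_i - ∂f_i/∂x_j) dx_i ∧ dx_j:
  coeff of dx ∧ dy: 6*x + 2*y
  coeff of dx ∧ dz: 0
  coeff of dy ∧ dz: 0
Step 2: Apply d again to each 2-form coefficient. The only possible 3-form in R^3 is dx ∧ dy ∧ dz, with coefficient
  ∂(coeff of dy∧dz)/∂x - ∂(coeff of dx∧dz)/∂y + ∂(coeff of dx∧dy)/∂z
  = ∂/∂x (0) - ∂/∂y (0) + ∂/∂z (6*x + 2*y).
Each of these terms simplifies to sums of mixed partials that cancel in pairs. The result is 0 (by equality of mixed partials for smooth functions — Schwarz / Clairaut).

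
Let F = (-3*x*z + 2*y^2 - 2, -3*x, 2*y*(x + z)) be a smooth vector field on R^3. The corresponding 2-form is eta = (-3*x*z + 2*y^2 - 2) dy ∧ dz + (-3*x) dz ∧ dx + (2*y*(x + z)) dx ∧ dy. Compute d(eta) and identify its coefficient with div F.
d(eta) = (2*y - 3*z) dx ∧ dy ∧ dz; div F = 2*y - 3*z

For a 2-form in R^3 of the form above, applying d gives a 3-form with coefficient ∂P/∂x + ∂Q/∂y + ∂R/∂z:
  ∂P/∂x = -3*z
  ∂Q/∂y = 0
  ∂R/∂z = 2*y
Sum = 2*y - 3*z, which is exactly div F.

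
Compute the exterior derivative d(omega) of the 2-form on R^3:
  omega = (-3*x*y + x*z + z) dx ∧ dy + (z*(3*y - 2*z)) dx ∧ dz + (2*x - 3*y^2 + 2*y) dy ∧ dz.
d(omega) = (x - 3*z + 3) dx ∧ dy ∧ dz

For a 2-form omega = sum_{i<j} g_{ij} dx_i ∧ dx_j, the exterior derivative is
  d(omega) = sum_{i<j} d(g_{ij}) ∧ dx_i ∧ dx_j = sum_{i<j, k} (∂g_{ij}/∂x_k) dx_k ∧ dx_i ∧ dx_j.
Expand each term, using dx_k ∧ dx_i ∧ dx_j = sgn(permutation) dx_{(a)} ∧ dx_{(b)} ∧ dx_{(c)} with (a < b < c) sorted:
  d(-3*x*y + x*z + z) includes (∂/∂z)(-3*x*y + x*z + z) dz = (x + 1) dz, which multiplied by dx ∧ dy gives (x + 1) dx ∧ dy ∧ dz
  d(z*(3*y - 2*z)) includes (∂/∂y)(z*(3*y - 2*z)) dy = (3*z) dy, which multiplied by dx ∧ dz gives (-3*z) dx ∧ dy ∧ dz
  d(2*x - 3*y^2 + 2*y) includes (∂/∂x)(2*x - 3*y^2 + 2*y) dx = (2) dx, which multiplied by dy ∧ dz gives (2) dx ∧ dy ∧ dz
Collecting like 3-forms: d(omega) = (x - 3*z + 3) dx ∧ dy ∧ dz.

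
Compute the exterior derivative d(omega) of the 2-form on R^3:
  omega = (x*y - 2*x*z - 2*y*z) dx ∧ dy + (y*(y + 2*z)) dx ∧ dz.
d(omega) = (-2*x - 4*y - 2*z) dx ∧ dy ∧ dz

For a 2-form omega = sum_{i<j} g_{ij} dx_i ∧ dx_j, the exterior derivative is
  d(omega) = sum_{i<j} d(g_{ij}) ∧ dx_i ∧ dx_j = sum_{i<j, k} (∂g_{ij}/∂x_k) dx_k ∧ dx_i ∧ dx_j.
Expand each term, using dx_k ∧ dx_i ∧ dx_j = sgn(permutation) dx_{(a)} ∧ dx_{(b)} ∧ dx_{(c)} with (a < b < c) sorted:
  d(x*y - 2*x*z - 2*y*z) includes (∂/∂z)(x*y - 2*x*z - 2*y*z) dz = (-2*x - 2*y) dz, which multiplied by dx ∧ dy gives (-2*x - 2*y) dx ∧ dy ∧ dz
  d(y*(y + 2*z)) includes (∂/∂y)(y*(y + 2*z)) dy = (2*y + 2*z) dy, which multiplied by dx ∧ dz gives (-2*y - 2*z) dx ∧ dy ∧ dz
Collecting like 3-forms: d(omega) = (-2*x - 4*y - 2*z) dx ∧ dy ∧ dz.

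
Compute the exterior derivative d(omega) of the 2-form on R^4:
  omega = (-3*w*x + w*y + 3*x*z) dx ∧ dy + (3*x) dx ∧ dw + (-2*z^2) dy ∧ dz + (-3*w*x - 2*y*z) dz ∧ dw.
d(omega) = (3*x) dx ∧ dy ∧ dz + (-3*x + y) dx ∧ dy ∧ dw + (-3*w) dx ∧ dz ∧ dw + (-2*z) dy ∧ dz ∧ dw

For a 2-form omega = sum_{i<j} g_{ij} dx_i ∧ dx_j, the exterior derivative is
  d(omega) = sum_{i<j} d(g_{ij}) ∧ dx_i ∧ dx_j = sum_{i<j, k} (∂g_{ij}/∂x_k) dx_k ∧ dx_i ∧ dx_j.
Expand each term, using dx_k ∧ dx_i ∧ dx_j = sgn(permutation) dx_{(a)} ∧ dx_{(b)} ∧ dx_{(c)} with (a < b < c) sorted:
  d(-3*w*x + w*y + 3*x*z) includes (∂/∂z)(-3*w*x + w*y + 3*x*z) dz = (3*x) dz, which multiplied by dx ∧ dy gives (3*x) dx ∧ dy ∧ dz
  d(-3*w*x + w*y + 3*x*z) includes (∂/∂w)(-3*w*x + w*y + 3*x*z) dw = (-3*x + y) dw, which multiplied by dx ∧ dy gives (-3*x + y) dx ∧ dy ∧ dw
  d(-3*w*x - 2*y*z) includes (∂/∂x)(-3*w*x - 2*y*z) dx = (-3*w) dx, which multiplied by dz ∧ dw gives (-3*w) dx ∧ dz ∧ dw
  d(-3*w*x - 2*y*z) includes (∂/∂y)(-3*w*x - 2*y*z) dy = (-2*z) dy, which multiplied by dz ∧ dw gives (-2*z) dy ∧ dz ∧ dw
Collecting like 3-forms: d(omega) = (3*x) dx ∧ dy ∧ dz + (-3*x + y) dx ∧ dy ∧ dw + (-3*w) dx ∧ dz ∧ dw + (-2*z) dy ∧ dz ∧ dw.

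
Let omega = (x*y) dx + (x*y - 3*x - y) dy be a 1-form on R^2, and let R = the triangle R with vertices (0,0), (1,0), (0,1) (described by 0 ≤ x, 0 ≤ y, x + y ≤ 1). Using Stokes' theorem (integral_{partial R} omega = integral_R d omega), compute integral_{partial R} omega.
integral_(partial R) omega = -3/2

Stokes: integral_partial_R omega = integral_R d omega with d omega = (∂Q/∂x - ∂P/∂y) dx ∧ dy.
  ∂Q/∂x = y - 3
  ∂P/∂y = x
  integrand = ∂Q/∂x - ∂P/∂y = -x + y - 3.
Integrating over R: integral_0^1 integral_0^{1-x} (-x + y - 3) dy dx = -3/2.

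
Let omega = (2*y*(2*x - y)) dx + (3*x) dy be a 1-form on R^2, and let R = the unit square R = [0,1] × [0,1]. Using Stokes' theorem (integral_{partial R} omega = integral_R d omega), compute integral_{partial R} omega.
integral_(partial R) omega = 3

Stokes: integral_partial_R omega = integral_R d omega with d omega = (∂Q/∂x - ∂P/∂y) dx ∧ dy.
  ∂Q/∂x = 3
  ∂P/∂y = 4*x - 4*y
  integrand = ∂Q/∂x - ∂P/∂y = -4*x + 4*y + 3.
Integrating over R: integral_0^1 integral_0^1 (-4*x + 4*y + 3) dx dy = 3.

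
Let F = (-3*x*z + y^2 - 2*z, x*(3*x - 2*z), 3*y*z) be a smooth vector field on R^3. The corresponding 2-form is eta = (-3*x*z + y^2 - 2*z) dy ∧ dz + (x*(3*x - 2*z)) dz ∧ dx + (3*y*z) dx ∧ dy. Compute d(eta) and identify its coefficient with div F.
d(eta) = (3*y - 3*z) dx ∧ dy ∧ dz; div F = 3*y - 3*z

For a 2-form in R^3 of the form above, applying d gives a 3-form with coefficient ∂P/∂x + ∂Q/∂y + ∂R/∂z:
  ∂P/∂x = -3*z
  ∂Q/∂y = 0
  ∂R/∂z = 3*y
Sum = 3*y - 3*z, which is exactly div F.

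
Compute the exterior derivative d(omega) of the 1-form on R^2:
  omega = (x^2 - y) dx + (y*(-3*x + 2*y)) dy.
d(omega) = (1 - 3*y) dx ∧ dy

For a 1-form omega = sum_i f_i dx_i, the exterior derivative is
  d(omega) = sum_{i < j} (∂f_j/∂x_i - ∂f_i/∂x_j) dx_i ∧ dx_j.
  coefficient of dx ∧ dy: ∂f_2/∂x - ∂f_1/∂y = ∂(y*(-3*x + 2*y))/∂x - ∂(x^2 - y)/∂y = 1 - 3*y
Assembling: d(omega) = (1 - 3*y) dx ∧ dy.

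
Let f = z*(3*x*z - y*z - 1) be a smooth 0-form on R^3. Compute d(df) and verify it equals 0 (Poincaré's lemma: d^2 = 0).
d(df) = 0

Step 1: df = sum_i (∂f/∂x_i) dx_i = (3*z^2) dx + (-z^2) dy + (6*x*z - 2*y*z - 1) dz.
Step 2: Apply d again. Using the 1-form formula, the coefficient of dx ∧ dy in d(df) is ∂^2 f/∂x ∂y - ∂^2 f/∂y ∂x = (0) - (0) = 0 (equality of mixed partials for smooth f).
Similarly for dx ∧ dz and dy ∧ dz — all coefficients vanish. So d(df) = 0.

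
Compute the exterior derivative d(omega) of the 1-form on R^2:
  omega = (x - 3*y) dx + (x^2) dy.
d(omega) = (2*x + 3) dx ∧ dy

For a 1-form omega = sum_i f_i dx_i, the exterior derivative is
  d(omega) = sum_{i < j} (∂f_j/∂x_i - ∂f_i/∂x_j) dx_i ∧ dx_j.
  coefficient of dx ∧ dy: ∂f_2/∂x - ∂f_1/∂y = ∂(x^2)/∂x - ∂(x - 3*y)/∂y = 2*x + 3
Assembling: d(omega) = (2*x + 3) dx ∧ dy.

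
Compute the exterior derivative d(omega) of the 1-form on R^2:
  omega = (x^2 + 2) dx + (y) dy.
d(omega) = 0

For a 1-form omega = sum_i f_i dx_i, the exterior derivative is
  d(omega) = sum_{i < j} (∂f_j/∂x_i - ∂f_i/∂x_j) dx_i ∧ dx_j.

Assembling: d(omega) = 0.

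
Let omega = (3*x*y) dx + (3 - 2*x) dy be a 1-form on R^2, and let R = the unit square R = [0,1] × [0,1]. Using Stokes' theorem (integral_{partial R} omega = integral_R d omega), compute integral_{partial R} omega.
integral_(partial R) omega = -7/2

Stokes: integral_partial_R omega = integral_R d omega with d omega = (∂Q/∂x - ∂P/∂y) dx ∧ dy.
  ∂Q/∂x = -2
  ∂P/∂y = 3*x
  integrand = ∂Q/∂x - ∂P/∂y = -3*x - 2.
Integrating over R: integral_0^1 integral_0^1 (-3*x - 2) dx dy = -7/2.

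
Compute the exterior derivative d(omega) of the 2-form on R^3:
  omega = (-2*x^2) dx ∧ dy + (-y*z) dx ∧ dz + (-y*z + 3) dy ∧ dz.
d(omega) = (z) dx ∧ dy ∧ dz

For a 2-form omega = sum_{i<j} g_{ij} dx_i ∧ dx_j, the exterior derivative is
  d(omega) = sum_{i<j} d(g_{ij}) ∧ dx_i ∧ dx_j = sum_{i<j, k} (∂g_{ij}/∂x_k) dx_k ∧ dx_i ∧ dx_j.
Expand each term, using dx_k ∧ dx_i ∧ dx_j = sgn(permutation) dx_{(a)} ∧ dx_{(b)} ∧ dx_{(c)} with (a < b < c) sorted:
  d(-y*z) includes (∂/∂y)(-y*z) dy = (-z) dy, which multiplied by dx ∧ dz gives (z) dx ∧ dy ∧ dz
Collecting like 3-forms: d(omega) = (z) dx ∧ dy ∧ dz.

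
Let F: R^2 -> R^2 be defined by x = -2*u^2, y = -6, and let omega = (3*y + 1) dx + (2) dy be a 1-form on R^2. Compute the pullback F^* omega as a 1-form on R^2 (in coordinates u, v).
F^* omega = (68*u) du

Using F^*(f dg) = (f ∘ F) d(g ∘ F), substitute each coordinate x_i by F_i(u, v) in f_i, and replace dx_i by d F_i = (∂F_i/∂u) du + (∂F_i/∂v) dv.
  For the x component: f_1(F) = -17; d F_1 = (-4*u) du + (0) dv
  For the y component: f_2(F) = 2; d F_2 = (0) du + (0) dv
Combining and collecting du, dv coefficients:
  coeff of du: 68*u
  coeff of dv: 0
F^* omega = (68*u) du.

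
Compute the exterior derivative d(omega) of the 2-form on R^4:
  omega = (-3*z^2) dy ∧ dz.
d(omega) = 0

For a 2-form omega = sum_{i<j} g_{ij} dx_i ∧ dx_j, the exterior derivative is
  d(omega) = sum_{i<j} d(g_{ij}) ∧ dx_i ∧ dx_j = sum_{i<j, k} (∂g_{ij}/∂x_k) dx_k ∧ dx_i ∧ dx_j.
Expand each term, using dx_k ∧ dx_i ∧ dx_j = sgn(permutation) dx_{(a)} ∧ dx_{(b)} ∧ dx_{(c)} with (a < b < c) sorted:

Collecting like 3-forms: d(omega) = 0.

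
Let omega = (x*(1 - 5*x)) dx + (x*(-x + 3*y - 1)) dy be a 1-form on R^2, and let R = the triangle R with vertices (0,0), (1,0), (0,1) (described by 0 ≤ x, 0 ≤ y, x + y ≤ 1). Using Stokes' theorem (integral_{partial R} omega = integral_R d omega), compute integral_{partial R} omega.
integral_(partial R) omega = -1/3

Stokes: integral_partial_R omega = integral_R d omega with d omega = (∂Q/∂x - ∂P/∂y) dx ∧ dy.
  ∂Q/∂x = -2*x + 3*y - 1
  ∂P/∂y = 0
  integrand = ∂Q/∂x - ∂P/∂y = -2*x + 3*y - 1.
Integrating over R: integral_0^1 integral_0^{1-x} (-2*x + 3*y - 1) dy dx = -1/3.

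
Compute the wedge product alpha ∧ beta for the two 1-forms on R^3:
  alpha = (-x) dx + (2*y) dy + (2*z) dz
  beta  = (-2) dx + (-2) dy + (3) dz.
alpha ∧ beta = (2*x + 4*y) dx ∧ dy + (-3*x + 4*z) dx ∧ dz + (6*y + 4*z) dy ∧ dz

Distribute the wedge, using dx_i ∧ dx_j = -dx_j ∧ dx_i and dx_i ∧ dx_i = 0. For each pair (i, j) with i < j, the coefficient of dx_i ∧ dx_j in alpha ∧ beta is (alpha_i * beta_j - alpha_j * beta_i). Collecting: alpha ∧ beta = (2*x + 4*y) dx ∧ dy + (-3*x + 4*z) dx ∧ dz + (6*y + 4*z) dy ∧ dz.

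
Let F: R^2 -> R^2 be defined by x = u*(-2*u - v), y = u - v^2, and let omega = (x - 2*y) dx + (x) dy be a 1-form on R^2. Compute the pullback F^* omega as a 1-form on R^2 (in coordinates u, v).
F^* omega = (8*u^3 + 6*u^2*v + 6*u^2 - 7*u*v^2 + u*v - 2*v^3) du + (u^2*(2*u + 5*v + 2)) dv

Using F^*(f dg) = (f ∘ F) d(g ∘ F), substitute each coordinate x_i by F_i(u, v) in f_i, and replace dx_i by d F_i = (∂F_i/∂u) du + (∂F_i/∂v) dv.
  For the x component: f_1(F) = -2*u^2 - u*v - 2*u + 2*v^2; d F_1 = (-4*u - v) du + (-u) dv
  For the y component: f_2(F) = u*(-2*u - v); d F_2 = (1) du + (-2*v) dv
Combining and collecting du, dv coefficients:
  coeff of du: 8*u^3 + 6*u^2*v + 6*u^2 - 7*u*v^2 + u*v - 2*v^3
  coeff of dv: u^2*(2*u + 5*v + 2)
F^* omega = (8*u^3 + 6*u^2*v + 6*u^2 - 7*u*v^2 + u*v - 2*v^3) du + (u^2*(2*u + 5*v + 2)) dv.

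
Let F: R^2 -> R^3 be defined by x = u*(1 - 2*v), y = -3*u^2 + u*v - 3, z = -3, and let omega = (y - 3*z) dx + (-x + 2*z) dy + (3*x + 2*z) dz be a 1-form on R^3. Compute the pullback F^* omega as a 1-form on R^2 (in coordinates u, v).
F^* omega = (-6*u^2*v + 3*u^2 + 36*u - 18*v + 6) du + (u*(6*u^2 - u - 18)) dv

Using F^*(f dg) = (f ∘ F) d(g ∘ F), substitute each coordinate x_i by F_i(u, v) in f_i, and replace dx_i by d F_i = (∂F_i/∂u) du + (∂F_i/∂v) dv.
  For the x component: f_1(F) = -3*u^2 + u*v + 6; d F_1 = (1 - 2*v) du + (-2*u) dv
  For the y component: f_2(F) = 2*u*v - u - 6; d F_2 = (-6*u + v) du + (u) dv
  For the z component: f_3(F) = -6*u*v + 3*u - 6; d F_3 = (0) du + (0) dv
Combining and collecting du, dv coefficients:
  coeff of du: -6*u^2*v + 3*u^2 + 36*u - 18*v + 6
  coeff of dv: u*(6*u^2 - u - 18)
F^* omega = (-6*u^2*v + 3*u^2 + 36*u - 18*v + 6) du + (u*(6*u^2 - u - 18)) dv.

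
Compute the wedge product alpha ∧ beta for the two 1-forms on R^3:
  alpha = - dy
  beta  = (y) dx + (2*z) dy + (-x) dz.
alpha ∧ beta = (y) dx ∧ dy + (x) dy ∧ dz

Distribute the wedge, using dx_i ∧ dx_j = -dx_j ∧ dx_i and dx_i ∧ dx_i = 0. For each pair (i, j) with i < j, the coefficient of dx_i ∧ dx_j in alpha ∧ beta is (alpha_i * beta_j - alpha_j * beta_i). Collecting: alpha ∧ beta = (y) dx ∧ dy + (x) dy ∧ dz.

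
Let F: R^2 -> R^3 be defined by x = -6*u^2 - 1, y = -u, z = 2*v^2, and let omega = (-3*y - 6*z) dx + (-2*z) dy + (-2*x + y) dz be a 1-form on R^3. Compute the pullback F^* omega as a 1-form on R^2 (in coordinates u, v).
F^* omega = (-36*u^2 + 144*u*v^2 + 4*v^2) du + (4*v*(12*u^2 - u + 2)) dv

Using F^*(f dg) = (f ∘ F) d(g ∘ F), substitute each coordinate x_i by F_i(u, v) in f_i, and replace dx_i by d F_i = (∂F_i/∂u) du + (∂F_i/∂v) dv.
  For the x component: f_1(F) = 3*u - 12*v^2; d F_1 = (-12*u) du + (0) dv
  For the y component: f_2(F) = -4*v^2; d F_2 = (-1) du + (0) dv
  For the z component: f_3(F) = 12*u^2 - u + 2; d F_3 = (0) du + (4*v) dv
Combining and collecting du, dv coefficients:
  coeff of du: -36*u^2 + 144*u*v^2 + 4*v^2
  coeff of dv: 4*v*(12*u^2 - u + 2)
F^* omega = (-36*u^2 + 144*u*v^2 + 4*v^2) du + (4*v*(12*u^2 - u + 2)) dv.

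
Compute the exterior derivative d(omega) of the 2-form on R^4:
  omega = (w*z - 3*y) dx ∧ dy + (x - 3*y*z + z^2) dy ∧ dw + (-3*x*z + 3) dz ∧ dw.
d(omega) = (w) dx ∧ dy ∧ dz + (z + 1) dx ∧ dy ∧ dw + (3*y - 2*z) dy ∧ dz ∧ dw + (-3*z) dx ∧ dz ∧ dw

For a 2-form omega = sum_{i<j} g_{ij} dx_i ∧ dx_j, the exterior derivative is
  d(omega) = sum_{i<j} d(g_{ij}) ∧ dx_i ∧ dx_j = sum_{i<j, k} (∂g_{ij}/∂x_k) dx_k ∧ dx_i ∧ dx_j.
Expand each term, using dx_k ∧ dx_i ∧ dx_j = sgn(permutation) dx_{(a)} ∧ dx_{(b)} ∧ dx_{(c)} with (a < b < c) sorted:
  d(w*z - 3*y) includes (∂/∂z)(w*z - 3*y) dz = (w) dz, which multiplied by dx ∧ dy gives (w) dx ∧ dy ∧ dz
  d(w*z - 3*y) includes (∂/∂w)(w*z - 3*y) dw = (z) dw, which multiplied by dx ∧ dy gives (z) dx ∧ dy ∧ dw
  d(x - 3*y*z + z^2) includes (∂/∂x)(x - 3*y*z + z^2) dx = (1) dx, which multiplied by dy ∧ dw gives (1) dx ∧ dy ∧ dw
  d(x - 3*y*z + z^2) includes (∂/∂z)(x - 3*y*z + z^2) dz = (-3*y + 2*z) dz, which multiplied by dy ∧ dw gives (3*y - 2*z) dy ∧ dz ∧ dw
  d(-3*x*z + 3) includes (∂/∂x)(-3*x*z + 3) dx = (-3*z) dx, which multiplied by dz ∧ dw gives (-3*z) dx ∧ dz ∧ dw
Collecting like 3-forms: d(omega) = (w) dx ∧ dy ∧ dz + (z + 1) dx ∧ dy ∧ dw + (3*y - 2*z) dy ∧ dz ∧ dw + (-3*z) dx ∧ dz ∧ dw.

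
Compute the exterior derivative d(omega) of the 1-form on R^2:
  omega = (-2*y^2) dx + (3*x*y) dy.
d(omega) = (7*y) dx ∧ dy

For a 1-form omega = sum_i f_i dx_i, the exterior derivative is
  d(omega) = sum_{i < j} (∂f_j/∂x_i - ∂f_i/∂x_j) dx_i ∧ dx_j.
  coefficient of dx ∧ dy: ∂f_2/∂x - ∂f_1/∂y = ∂(3*x*y)/∂x - ∂(-2*y^2)/∂y = 7*y
Assembling: d(omega) = (7*y) dx ∧ dy.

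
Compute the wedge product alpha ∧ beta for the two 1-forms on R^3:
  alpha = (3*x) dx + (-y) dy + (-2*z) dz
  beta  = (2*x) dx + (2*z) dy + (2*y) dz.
alpha ∧ beta = (2*x*(y + 3*z)) dx ∧ dy + (2*x*(3*y + 2*z)) dx ∧ dz + (-2*y^2 + 4*z^2) dy ∧ dz

Distribute the wedge, using dx_i ∧ dx_j = -dx_j ∧ dx_i and dx_i ∧ dx_i = 0. For each pair (i, j) with i < j, the coefficient of dx_i ∧ dx_j in alpha ∧ beta is (alpha_i * beta_j - alpha_j * beta_i). Collecting: alpha ∧ beta = (2*x*(y + 3*z)) dx ∧ dy + (2*x*(3*y + 2*z)) dx ∧ dz + (-2*y^2 + 4*z^2) dy ∧ dz.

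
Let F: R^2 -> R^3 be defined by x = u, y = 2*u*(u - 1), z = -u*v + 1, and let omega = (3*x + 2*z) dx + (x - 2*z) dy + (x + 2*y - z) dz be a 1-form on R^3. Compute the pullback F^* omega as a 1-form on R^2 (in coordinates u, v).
F^* omega = (4*u^2*v + 4*u^2 - u*v^2 - 3*u*v - 7*u + v + 6) du + (u*(-4*u^2 - u*v + 3*u + 1)) dv

Using F^*(f dg) = (f ∘ F) d(g ∘ F), substitute each coordinate x_i by F_i(u, v) in f_i, and replace dx_i by d F_i = (∂F_i/∂u) du + (∂F_i/∂v) dv.
  For the x component: f_1(F) = -2*u*v + 3*u + 2; d F_1 = (1) du + (0) dv
  For the y component: f_2(F) = 2*u*v + u - 2; d F_2 = (4*u - 2) du + (0) dv
  For the z component: f_3(F) = 4*u^2 + u*v - 3*u - 1; d F_3 = (-v) du + (-u) dv
Combining and collecting du, dv coefficients:
  coeff of du: 4*u^2*v + 4*u^2 - u*v^2 - 3*u*v - 7*u + v + 6
  coeff of dv: u*(-4*u^2 - u*v + 3*u + 1)
F^* omega = (4*u^2*v + 4*u^2 - u*v^2 - 3*u*v - 7*u + v + 6) du + (u*(-4*u^2 - u*v + 3*u + 1)) dv.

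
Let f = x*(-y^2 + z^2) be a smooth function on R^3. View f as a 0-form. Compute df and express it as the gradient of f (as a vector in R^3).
df = (-y^2 + z^2) dx + (-2*x*y) dy + (2*x*z) dz; grad f = (-y^2 + z^2, -2*x*y, 2*x*z)

For a 0-form f, d f = (∂f/∂x) dx + (∂f/∂y) dy + (∂f/∂z) dz. The components of the vector representation are exactly the entries of grad f in Cartesian coordinates:
  ∂f/∂x = -y^2 + z^2
  ∂f/∂y = -2*x*y
  ∂f/∂z = 2*x*z.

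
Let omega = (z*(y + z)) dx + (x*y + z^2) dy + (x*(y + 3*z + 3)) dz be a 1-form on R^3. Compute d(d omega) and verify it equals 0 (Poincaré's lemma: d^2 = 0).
d(d omega) = 0

Step 1: d omega = sum_{i<j} (∂f_j/∂x_i - ∂f_i/∂x_j) dx_i ∧ dx_j:
  coeff of dx ∧ dy: y - z
  coeff of dx ∧ dz: z + 3
  coeff of dy ∧ dz: x - 2*z
Step 2: Apply d again to each 2-form coefficient. The only possible 3-form in R^3 is dx ∧ dy ∧ dz, with coefficient
  ∂(coeff of dy∧dz)/∂x - ∂(coeff of dx∧dz)/∂y + ∂(coeff of dx∧dy)/∂z
  = ∂/∂x (x - 2*z) - ∂/∂y (z + 3) + ∂/∂z (y - z).
Each of these terms simplifies to sums of mixed partials that cancel in pairs. The result is 0 (by equality of mixed partials for smooth functions — Schwarz / Clairaut).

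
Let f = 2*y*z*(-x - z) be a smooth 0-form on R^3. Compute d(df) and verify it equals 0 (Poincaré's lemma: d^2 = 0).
d(df) = 0

Step 1: df = sum_i (∂f/∂x_i) dx_i = (-2*y*z) dx + (2*z*(-x - z)) dy + (2*y*(-x - 2*z)) dz.
Step 2: Apply d again. Using the 1-form formula, the coefficient of dx ∧ dy in d(df) is ∂^2 f/∂x ∂y - ∂^2 f/∂y ∂x = (-2*z) - (-2*z) = 0 (equality of mixed partials for smooth f).
Similarly for dx ∧ dz and dy ∧ dz — all coefficients vanish. So d(df) = 0.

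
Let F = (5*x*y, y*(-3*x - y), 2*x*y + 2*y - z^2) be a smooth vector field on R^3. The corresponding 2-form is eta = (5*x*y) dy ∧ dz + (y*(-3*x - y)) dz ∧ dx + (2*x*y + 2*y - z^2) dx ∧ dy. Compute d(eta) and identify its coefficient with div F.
d(eta) = (-3*x + 3*y - 2*z) dx ∧ dy ∧ dz; div F = -3*x + 3*y - 2*z

For a 2-form in R^3 of the form above, applying d gives a 3-form with coefficient ∂P/∂x + ∂Q/∂y + ∂R/∂z:
  ∂P/∂x = 5*y
  ∂Q/∂y = -3*x - 2*y
  ∂R/∂z = -2*z
Sum = -3*x + 3*y - 2*z, which is exactly div F.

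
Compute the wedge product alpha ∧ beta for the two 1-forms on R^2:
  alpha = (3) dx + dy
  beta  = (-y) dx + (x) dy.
alpha ∧ beta = (3*x + y) dx ∧ dy

Distribute the wedge, using dx_i ∧ dx_j = -dx_j ∧ dx_i and dx_i ∧ dx_i = 0. For each pair (i, j) with i < j, the coefficient of dx_i ∧ dx_j in alpha ∧ beta is (alpha_i * beta_j - alpha_j * beta_i). Collecting: alpha ∧ beta = (3*x + y) dx ∧ dy.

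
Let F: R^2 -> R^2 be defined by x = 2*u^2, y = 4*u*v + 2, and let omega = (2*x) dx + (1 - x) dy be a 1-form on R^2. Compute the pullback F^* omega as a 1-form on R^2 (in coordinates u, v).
F^* omega = (16*u^3 - 8*u^2*v + 4*v) du + (-8*u^3 + 4*u) dv

Using F^*(f dg) = (f ∘ F) d(g ∘ F), substitute each coordinate x_i by F_i(u, v) in f_i, and replace dx_i by d F_i = (∂F_i/∂u) du + (∂F_i/∂v) dv.
  For the x component: f_1(F) = 4*u^2; d F_1 = (4*u) du + (0) dv
  For the y component: f_2(F) = 1 - 2*u^2; d F_2 = (4*v) du + (4*u) dv
Combining and collecting du, dv coefficients:
  coeff of du: 16*u^3 - 8*u^2*v + 4*v
  coeff of dv: -8*u^3 + 4*u
F^* omega = (16*u^3 - 8*u^2*v + 4*v) du + (-8*u^3 + 4*u) dv.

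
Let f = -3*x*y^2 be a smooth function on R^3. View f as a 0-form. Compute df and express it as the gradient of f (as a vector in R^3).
df = (-3*y^2) dx + (-6*x*y) dy + (0) dz; grad f = (-3*y^2, -6*x*y, 0)

For a 0-form f, d f = (∂f/∂x) dx + (∂f/∂y) dy + (∂f/∂z) dz. The components of the vector representation are exactly the entries of grad f in Cartesian coordinates:
  ∂f/∂x = -3*y^2
  ∂f/∂y = -6*x*y
  ∂f/∂z = 0.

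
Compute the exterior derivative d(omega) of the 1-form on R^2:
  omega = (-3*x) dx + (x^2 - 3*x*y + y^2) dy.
d(omega) = (2*x - 3*y) dx ∧ dy

For a 1-form omega = sum_i f_i dx_i, the exterior derivative is
  d(omega) = sum_{i < j} (∂f_j/∂x_i - ∂f_i/∂x_j) dx_i ∧ dx_j.
  coefficient of dx ∧ dy: ∂f_2/∂x - ∂f_1/∂y = ∂(x^2 - 3*x*y + y^2)/∂x - ∂(-3*x)/∂y = 2*x - 3*y
Assembling: d(omega) = (2*x - 3*y) dx ∧ dy.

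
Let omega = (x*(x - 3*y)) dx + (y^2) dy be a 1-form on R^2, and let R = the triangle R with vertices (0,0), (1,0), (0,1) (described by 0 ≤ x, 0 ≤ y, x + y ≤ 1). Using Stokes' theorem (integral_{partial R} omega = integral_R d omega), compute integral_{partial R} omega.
integral_(partial R) omega = 1/2

Stokes: integral_partial_R omega = integral_R d omega with d omega = (∂Q/∂x - ∂P/∂y) dx ∧ dy.
  ∂Q/∂x = 0
  ∂P/∂y = -3*x
  integrand = ∂Q/∂x - ∂P/∂y = 3*x.
Integrating over R: integral_0^1 integral_0^{1-x} (3*x) dy dx = 1/2.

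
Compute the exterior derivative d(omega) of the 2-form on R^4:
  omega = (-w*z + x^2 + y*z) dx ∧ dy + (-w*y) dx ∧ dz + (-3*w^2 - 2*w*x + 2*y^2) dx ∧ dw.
d(omega) = (y) dx ∧ dy ∧ dz + (-4*y - z) dx ∧ dy ∧ dw + (-y) dx ∧ dz ∧ dw

For a 2-form omega = sum_{i<j} g_{ij} dx_i ∧ dx_j, the exterior derivative is
  d(omega) = sum_{i<j} d(g_{ij}) ∧ dx_i ∧ dx_j = sum_{i<j, k} (∂g_{ij}/∂x_k) dx_k ∧ dx_i ∧ dx_j.
Expand each term, using dx_k ∧ dx_i ∧ dx_j = sgn(permutation) dx_{(a)} ∧ dx_{(b)} ∧ dx_{(c)} with (a < b < c) sorted:
  d(-w*z + x^2 + y*z) includes (∂/∂z)(-w*z + x^2 + y*z) dz = (-w + y) dz, which multiplied by dx ∧ dy gives (-w + y) dx ∧ dy ∧ dz
  d(-w*z + x^2 + y*z) includes (∂/∂w)(-w*z + x^2 + y*z) dw = (-z) dw, which multiplied by dx ∧ dy gives (-z) dx ∧ dy ∧ dw
  d(-w*y) includes (∂/∂y)(-w*y) dy = (-w) dy, which multiplied by dx ∧ dz gives (w) dx ∧ dy ∧ dz
  d(-w*y) includes (∂/∂w)(-w*y) dw = (-y) dw, which multiplied by dx ∧ dz gives (-y) dx ∧ dz ∧ dw
  d(-3*w^2 - 2*w*x + 2*y^2) includes (∂/∂y)(-3*w^2 - 2*w*x + 2*y^2) dy = (4*y) dy, which multiplied by dx ∧ dw gives (-4*y) dx ∧ dy ∧ dw
Collecting like 3-forms: d(omega) = (y) dx ∧ dy ∧ dz + (-4*y - z) dx ∧ dy ∧ dw + (-y) dx ∧ dz ∧ dw.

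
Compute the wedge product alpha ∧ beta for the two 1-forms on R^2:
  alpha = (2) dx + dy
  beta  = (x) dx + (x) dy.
alpha ∧ beta = (x) dx ∧ dy

Distribute the wedge, using dx_i ∧ dx_j = -dx_j ∧ dx_i and dx_i ∧ dx_i = 0. For each pair (i, j) with i < j, the coefficient of dx_i ∧ dx_j in alpha ∧ beta is (alpha_i * beta_j - alpha_j * beta_i). Collecting: alpha ∧ beta = (x) dx ∧ dy.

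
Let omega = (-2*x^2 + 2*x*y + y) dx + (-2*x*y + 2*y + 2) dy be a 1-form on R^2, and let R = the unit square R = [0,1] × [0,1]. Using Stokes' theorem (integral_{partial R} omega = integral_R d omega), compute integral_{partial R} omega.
integral_(partial R) omega = -3

Stokes: integral_partial_R omega = integral_R d omega with d omega = (∂Q/∂x - ∂P/∂y) dx ∧ dy.
  ∂Q/∂x = -2*y
  ∂P/∂y = 2*x + 1
  integrand = ∂Q/∂x - ∂P/∂y = -2*x - 2*y - 1.
Integrating over R: integral_0^1 integral_0^1 (-2*x - 2*y - 1) dx dy = -3.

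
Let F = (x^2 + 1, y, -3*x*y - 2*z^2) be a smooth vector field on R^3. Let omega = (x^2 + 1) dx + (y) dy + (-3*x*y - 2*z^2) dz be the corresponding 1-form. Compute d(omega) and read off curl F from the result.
d(omega) = (-3*x) dy ∧ dz + (3*y) dz ∧ dx + (0) dx ∧ dy; curl F = (-3*x, 3*y, 0)

d omega = sum_{i<j} (∂f_j/∂x_i - ∂f_i/∂x_j) dx_i ∧ dx_j. Under the identification (dy ∧ dz, dz ∧ dx, dx ∧ dy) ↔ (e_x, e_y, e_z), the coefficients are exactly the components of curl F. Compute:
  ∂R/∂y - ∂Q/∂z = (-3*x) - (0) = -3*x
  ∂P/∂z - ∂R/∂x = (0) - (-3*y) = 3*y
  ∂Q/∂x - ∂P/∂y = (0) - (0) = 0.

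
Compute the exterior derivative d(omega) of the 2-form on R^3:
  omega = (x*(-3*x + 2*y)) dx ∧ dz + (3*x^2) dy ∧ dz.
d(omega) = (4*x) dx ∧ dy ∧ dz

For a 2-form omega = sum_{i<j} g_{ij} dx_i ∧ dx_j, the exterior derivative is
  d(omega) = sum_{i<j} d(g_{ij}) ∧ dx_i ∧ dx_j = sum_{i<j, k} (∂g_{ij}/∂x_k) dx_k ∧ dx_i ∧ dx_j.
Expand each term, using dx_k ∧ dx_i ∧ dx_j = sgn(permutation) dx_{(a)} ∧ dx_{(b)} ∧ dx_{(c)} with (a < b < c) sorted:
  d(x*(-3*x + 2*y)) includes (∂/∂y)(x*(-3*x + 2*y)) dy = (2*x) dy, which multiplied by dx ∧ dz gives (-2*x) dx ∧ dy ∧ dz
  d(3*x^2) includes (∂/∂x)(3*x^2) dx = (6*x) dx, which multiplied by dy ∧ dz gives (6*x) dx ∧ dy ∧ dz
Collecting like 3-forms: d(omega) = (4*x) dx ∧ dy ∧ dz.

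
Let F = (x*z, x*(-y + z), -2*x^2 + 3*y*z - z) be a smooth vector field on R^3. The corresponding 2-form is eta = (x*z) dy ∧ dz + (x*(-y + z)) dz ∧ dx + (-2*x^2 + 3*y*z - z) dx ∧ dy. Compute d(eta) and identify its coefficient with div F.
d(eta) = (-x + 3*y + z - 1) dx ∧ dy ∧ dz; div F = -x + 3*y + z - 1

For a 2-form in R^3 of the form above, applying d gives a 3-form with coefficient ∂P/∂x + ∂Q/∂y + ∂R/∂z:
  ∂P/∂x = z
  ∂Q/∂y = -x
  ∂R/∂z = 3*y - 1
Sum = -x + 3*y + z - 1, which is exactly div F.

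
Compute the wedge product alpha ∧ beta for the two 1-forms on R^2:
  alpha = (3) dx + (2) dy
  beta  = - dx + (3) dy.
alpha ∧ beta = (11) dx ∧ dy

Distribute the wedge, using dx_i ∧ dx_j = -dx_j ∧ dx_i and dx_i ∧ dx_i = 0. For each pair (i, j) with i < j, the coefficient of dx_i ∧ dx_j in alpha ∧ beta is (alpha_i * beta_j - alpha_j * beta_i). Collecting: alpha ∧ beta = (11) dx ∧ dy.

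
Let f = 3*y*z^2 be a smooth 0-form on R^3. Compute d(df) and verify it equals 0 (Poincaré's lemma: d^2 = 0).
d(df) = 0

Step 1: df = sum_i (∂f/∂x_i) dx_i = (0) dx + (3*z^2) dy + (6*y*z) dz.
Step 2: Apply d again. Using the 1-form formula, the coefficient of dx ∧ dy in d(df) is ∂^2 f/∂x ∂y - ∂^2 f/∂y ∂x = (0) - (0) = 0 (equality of mixed partials for smooth f).
Similarly for dx ∧ dz and dy ∧ dz — all coefficients vanish. So d(df) = 0.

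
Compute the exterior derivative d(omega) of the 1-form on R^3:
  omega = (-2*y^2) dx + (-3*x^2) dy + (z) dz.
d(omega) = (-6*x + 4*y) dx ∧ dy

For a 1-form omega = sum_i f_i dx_i, the exterior derivative is
  d(omega) = sum_{i < j} (∂f_j/∂x_i - ∂f_i/∂x_j) dx_i ∧ dx_j.
  coefficient of dx ∧ dy: ∂f_2/∂x - ∂f_1/∂y = ∂(-3*x^2)/∂x - ∂(-2*y^2)/∂y = -6*x + 4*y
Assembling: d(omega) = (-6*x + 4*y) dx ∧ dy.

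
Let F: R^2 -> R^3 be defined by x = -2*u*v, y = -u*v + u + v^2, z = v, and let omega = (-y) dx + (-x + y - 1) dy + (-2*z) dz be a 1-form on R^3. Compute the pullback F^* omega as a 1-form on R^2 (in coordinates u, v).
F^* omega = (-3*u*v^2 + 2*u*v + u + v^3 + v^2 + v - 1) du + (-3*u^2*v + u^2 + 3*u*v^2 + 2*u*v + u + 2*v^3 - 4*v) dv

Using F^*(f dg) = (f ∘ F) d(g ∘ F), substitute each coordinate x_i by F_i(u, v) in f_i, and replace dx_i by d F_i = (∂F_i/∂u) du + (∂F_i/∂v) dv.
  For the x component: f_1(F) = u*v - u - v^2; d F_1 = (-2*v) du + (-2*u) dv
  For the y component: f_2(F) = u*v + u + v^2 - 1; d F_2 = (1 - v) du + (-u + 2*v) dv
  For the z component: f_3(F) = -2*v; d F_3 = (0) du + (1) dv
Combining and collecting du, dv coefficients:
  coeff of du: -3*u*v^2 + 2*u*v + u + v^3 + v^2 + v - 1
  coeff of dv: -3*u^2*v + u^2 + 3*u*v^2 + 2*u*v + u + 2*v^3 - 4*v
F^* omega = (-3*u*v^2 + 2*u*v + u + v^3 + v^2 + v - 1) du + (-3*u^2*v + u^2 + 3*u*v^2 + 2*u*v + u + 2*v^3 - 4*v) dv.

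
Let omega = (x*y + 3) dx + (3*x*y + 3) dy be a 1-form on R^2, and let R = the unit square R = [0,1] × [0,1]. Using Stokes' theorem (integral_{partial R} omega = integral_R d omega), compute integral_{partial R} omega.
integral_(partial R) omega = 1

Stokes: integral_partial_R omega = integral_R d omega with d omega = (∂Q/∂x - ∂P/∂y) dx ∧ dy.
  ∂Q/∂x = 3*y
  ∂P/∂y = x
  integrand = ∂Q/∂x - ∂P/∂y = -x + 3*y.
Integrating over R: integral_0^1 integral_0^1 (-x + 3*y) dx dy = 1.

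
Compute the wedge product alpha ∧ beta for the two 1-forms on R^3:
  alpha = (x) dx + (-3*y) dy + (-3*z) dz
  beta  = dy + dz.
alpha ∧ beta = (x) dx ∧ dy + (x) dx ∧ dz + (-3*y + 3*z) dy ∧ dz

Distribute the wedge, using dx_i ∧ dx_j = -dx_j ∧ dx_i and dx_i ∧ dx_i = 0. For each pair (i, j) with i < j, the coefficient of dx_i ∧ dx_j in alpha ∧ beta is (alpha_i * beta_j - alpha_j * beta_i). Collecting: alpha ∧ beta = (x) dx ∧ dy + (x) dx ∧ dz + (-3*y + 3*z) dy ∧ dz.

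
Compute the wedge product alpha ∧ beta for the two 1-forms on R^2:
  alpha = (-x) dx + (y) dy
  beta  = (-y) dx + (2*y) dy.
alpha ∧ beta = (y*(-2*x + y)) dx ∧ dy

Distribute the wedge, using dx_i ∧ dx_j = -dx_j ∧ dx_i and dx_i ∧ dx_i = 0. For each pair (i, j) with i < j, the coefficient of dx_i ∧ dx_j in alpha ∧ beta is (alpha_i * beta_j - alpha_j * beta_i). Collecting: alpha ∧ beta = (y*(-2*x + y)) dx ∧ dy.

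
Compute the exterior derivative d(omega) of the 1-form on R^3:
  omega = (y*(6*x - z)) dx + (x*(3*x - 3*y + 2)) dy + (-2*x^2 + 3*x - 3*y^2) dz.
d(omega) = (-3*y + z + 2) dx ∧ dy + (-4*x + y + 3) dx ∧ dz + (-6*y) dy ∧ dz

For a 1-form omega = sum_i f_i dx_i, the exterior derivative is
  d(omega) = sum_{i < j} (∂f_j/∂x_i - ∂f_i/∂x_j) dx_i ∧ dx_j.
  coefficient of dx ∧ dy: ∂f_2/∂x - ∂f_1/∂y = ∂(x*(3*x - 3*y + 2))/∂x - ∂(y*(6*x - z))/∂y = -3*y + z + 2
  coefficient of dx ∧ dz: ∂f_3/∂x - ∂f_1/∂z = ∂(-2*x^2 + 3*x - 3*y^2)/∂x - ∂(y*(6*x - z))/∂z = -4*x + y + 3
  coefficient of dy ∧ dz: ∂f_3/∂y - ∂f_2/∂z = ∂(-2*x^2 + 3*x - 3*y^2)/∂y - ∂(x*(3*x - 3*y + 2))/∂z = -6*y
Assembling: d(omega) = (-3*y + z + 2) dx ∧ dy + (-4*x + y + 3) dx ∧ dz + (-6*y) dy ∧ dz.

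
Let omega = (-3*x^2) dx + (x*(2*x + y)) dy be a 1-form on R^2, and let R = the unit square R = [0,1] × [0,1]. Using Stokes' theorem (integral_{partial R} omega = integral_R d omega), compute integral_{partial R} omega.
integral_(partial R) omega = 5/2

Stokes: integral_partial_R omega = integral_R d omega with d omega = (∂Q/∂x - ∂P/∂y) dx ∧ dy.
  ∂Q/∂x = 4*x + y
  ∂P/∂y = 0
  integrand = ∂Q/∂x - ∂P/∂y = 4*x + y.
Integrating over R: integral_0^1 integral_0^1 (4*x + y) dx dy = 5/2.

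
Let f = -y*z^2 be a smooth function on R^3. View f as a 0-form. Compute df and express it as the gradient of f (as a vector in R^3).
df = (0) dx + (-z^2) dy + (-2*y*z) dz; grad f = (0, -z^2, -2*y*z)

For a 0-form f, d f = (∂f/∂x) dx + (∂f/∂y) dy + (∂f/∂z) dz. The components of the vector representation are exactly the entries of grad f in Cartesian coordinates:
  ∂f/∂x = 0
  ∂f/∂y = -z^2
  ∂f/∂z = -2*y*z.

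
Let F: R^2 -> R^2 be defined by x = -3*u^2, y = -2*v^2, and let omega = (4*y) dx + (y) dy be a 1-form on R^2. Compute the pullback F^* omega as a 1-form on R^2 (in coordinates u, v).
F^* omega = (48*u*v^2) du + (8*v^3) dv

Using F^*(f dg) = (f ∘ F) d(g ∘ F), substitute each coordinate x_i by F_i(u, v) in f_i, and replace dx_i by d F_i = (∂F_i/∂u) du + (∂F_i/∂v) dv.
  For the x component: f_1(F) = -8*v^2; d F_1 = (-6*u) du + (0) dv
  For the y component: f_2(F) = -2*v^2; d F_2 = (0) du + (-4*v) dv
Combining and collecting du, dv coefficients:
  coeff of du: 48*u*v^2
  coeff of dv: 8*v^3
F^* omega = (48*u*v^2) du + (8*v^3) dv.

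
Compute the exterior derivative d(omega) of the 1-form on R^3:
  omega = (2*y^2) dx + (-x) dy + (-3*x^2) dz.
d(omega) = (-4*y - 1) dx ∧ dy + (-6*x) dx ∧ dz

For a 1-form omega = sum_i f_i dx_i, the exterior derivative is
  d(omega) = sum_{i < j} (∂f_j/∂x_i - ∂f_i/∂x_j) dx_i ∧ dx_j.
  coefficient of dx ∧ dy: ∂f_2/∂x - ∂f_1/∂y = ∂(-x)/∂x - ∂(2*y^2)/∂y = -4*y - 1
  coefficient of dx ∧ dz: ∂f_3/∂x - ∂f_1/∂z = ∂(-3*x^2)/∂x - ∂(2*y^2)/∂z = -6*x
Assembling: d(omega) = (-4*y - 1) dx ∧ dy + (-6*x) dx ∧ dz.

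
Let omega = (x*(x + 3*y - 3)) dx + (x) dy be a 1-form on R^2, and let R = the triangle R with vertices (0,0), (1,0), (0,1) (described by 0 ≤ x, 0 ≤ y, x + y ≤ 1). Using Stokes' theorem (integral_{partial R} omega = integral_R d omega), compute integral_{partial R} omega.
integral_(partial R) omega = 0

Stokes: integral_partial_R omega = integral_R d omega with d omega = (∂Q/∂x - ∂P/∂y) dx ∧ dy.
  ∂Q/∂x = 1
  ∂P/∂y = 3*x
  integrand = ∂Q/∂x - ∂P/∂y = 1 - 3*x.
Integrating over R: integral_0^1 integral_0^{1-x} (1 - 3*x) dy dx = 0.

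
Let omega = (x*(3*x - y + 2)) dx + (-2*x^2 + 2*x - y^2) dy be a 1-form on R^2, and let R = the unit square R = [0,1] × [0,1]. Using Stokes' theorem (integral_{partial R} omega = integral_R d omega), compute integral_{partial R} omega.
integral_(partial R) omega = 1/2

Stokes: integral_partial_R omega = integral_R d omega with d omega = (∂Q/∂x - ∂P/∂y) dx ∧ dy.
  ∂Q/∂x = 2 - 4*x
  ∂P/∂y = -x
  integrand = ∂Q/∂x - ∂P/∂y = 2 - 3*x.
Integrating over R: integral_0^1 integral_0^1 (2 - 3*x) dx dy = 1/2.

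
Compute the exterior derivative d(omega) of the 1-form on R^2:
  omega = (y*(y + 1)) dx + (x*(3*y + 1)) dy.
d(omega) = (y) dx ∧ dy

For a 1-form omega = sum_i f_i dx_i, the exterior derivative is
  d(omega) = sum_{i < j} (∂f_j/∂x_i - ∂f_i/∂x_j) dx_i ∧ dx_j.
  coefficient of dx ∧ dy: ∂f_2/∂x - ∂f_1/∂y = ∂(x*(3*y + 1))/∂x - ∂(y*(y + 1))/∂y = y
Assembling: d(omega) = (y) dx ∧ dy.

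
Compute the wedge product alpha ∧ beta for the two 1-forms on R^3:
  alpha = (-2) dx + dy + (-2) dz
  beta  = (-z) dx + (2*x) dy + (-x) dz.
alpha ∧ beta = (-4*x + z) dx ∧ dy + (2*x - 2*z) dx ∧ dz + (3*x) dy ∧ dz

Distribute the wedge, using dx_i ∧ dx_j = -dx_j ∧ dx_i and dx_i ∧ dx_i = 0. For each pair (i, j) with i < j, the coefficient of dx_i ∧ dx_j in alpha ∧ beta is (alpha_i * beta_j - alpha_j * beta_i). Collecting: alpha ∧ beta = (-4*x + z) dx ∧ dy + (2*x - 2*z) dx ∧ dz + (3*x) dy ∧ dz.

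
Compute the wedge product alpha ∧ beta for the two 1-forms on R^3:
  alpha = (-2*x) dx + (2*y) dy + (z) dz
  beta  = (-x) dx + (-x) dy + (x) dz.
alpha ∧ beta = (2*x*(x + y)) dx ∧ dy + (x*(-2*x + z)) dx ∧ dz + (x*(2*y + z)) dy ∧ dz

Distribute the wedge, using dx_i ∧ dx_j = -dx_j ∧ dx_i and dx_i ∧ dx_i = 0. For each pair (i, j) with i < j, the coefficient of dx_i ∧ dx_j in alpha ∧ beta is (alpha_i * beta_j - alpha_j * beta_i). Collecting: alpha ∧ beta = (2*x*(x + y)) dx ∧ dy + (x*(-2*x + z)) dx ∧ dz + (x*(2*y + z)) dy ∧ dz.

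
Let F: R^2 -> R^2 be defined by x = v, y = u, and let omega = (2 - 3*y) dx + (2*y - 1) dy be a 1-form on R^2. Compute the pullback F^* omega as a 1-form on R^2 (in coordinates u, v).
F^* omega = (2*u - 1) du + (2 - 3*u) dv

Using F^*(f dg) = (f ∘ F) d(g ∘ F), substitute each coordinate x_i by F_i(u, v) in f_i, and replace dx_i by d F_i = (∂F_i/∂u) du + (∂F_i/∂v) dv.
  For the x component: f_1(F) = 2 - 3*u; d F_1 = (0) du + (1) dv
  For the y component: f_2(F) = 2*u - 1; d F_2 = (1) du + (0) dv
Combining and collecting du, dv coefficients:
  coeff of du: 2*u - 1
  coeff of dv: 2 - 3*u
F^* omega = (2*u - 1) du + (2 - 3*u) dv.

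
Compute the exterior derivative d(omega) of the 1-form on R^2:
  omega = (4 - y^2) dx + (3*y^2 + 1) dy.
d(omega) = (2*y) dx ∧ dy

For a 1-form omega = sum_i f_i dx_i, the exterior derivative is
  d(omega) = sum_{i < j} (∂f_j/∂x_i - ∂f_i/∂x_j) dx_i ∧ dx_j.
  coefficient of dx ∧ dy: ∂f_2/∂x - ∂f_1/∂y = ∂(3*y^2 + 1)/∂x - ∂(4 - y^2)/∂y = 2*y
Assembling: d(omega) = (2*y) dx ∧ dy.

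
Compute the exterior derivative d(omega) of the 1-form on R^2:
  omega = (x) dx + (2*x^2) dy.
d(omega) = (4*x) dx ∧ dy

For a 1-form omega = sum_i f_i dx_i, the exterior derivative is
  d(omega) = sum_{i < j} (∂f_j/∂x_i - ∂f_i/∂x_j) dx_i ∧ dx_j.
  coefficient of dx ∧ dy: ∂f_2/∂x - ∂f_1/∂y = ∂(2*x^2)/∂x - ∂(x)/∂y = 4*x
Assembling: d(omega) = (4*x) dx ∧ dy.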